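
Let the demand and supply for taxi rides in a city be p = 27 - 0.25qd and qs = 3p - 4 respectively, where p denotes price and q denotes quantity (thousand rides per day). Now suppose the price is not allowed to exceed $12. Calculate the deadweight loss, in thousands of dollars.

42

Rearranging demand gives qd = 108 - 4p. Without the control the market clears where 108 - 4p = 3p - 4, i.e. p* = 16 and q* = 44.
The ceiling of 12 is below the equilibrium price 16, so it binds.
At p = 12: qd = 108 - 4·12 = 60 and qs = 3·12 - 4 = 32.
Quantity traded falls to 32. At q = 32 the demand price is (108 - 32)/4 = 19 and the supply price is (4 + 32)/3 = 12.
Deadweight loss = ½ · (19 - 12) · (44 - 32) = ½ · 7 · 12 = 42.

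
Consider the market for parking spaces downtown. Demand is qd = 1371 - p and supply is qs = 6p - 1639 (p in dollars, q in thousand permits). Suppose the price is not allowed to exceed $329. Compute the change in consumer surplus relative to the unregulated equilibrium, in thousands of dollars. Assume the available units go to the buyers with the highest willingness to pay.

-149783

Without the control the market clears where 1371 - p = 6p - 1639, i.e. p* = 430 and q* = 941.
Because the ceiling (329) lies below the market-clearing price, it is binding.
At p = 329: qd = 1371 - 329 = 1042 and qs = 6·329 - 1639 = 335.
Consumer surplus without the control is ½ · (1371 - 430) · 941 = 442740.5.
With the ceiling, 335 units are sold at 329 (assume they go to the highest-value buyers). The demand price at q = 335 is 1036, so CS = ½ · [(1371 - 329) + (1036 - 329)] · 335 = 292957.5.
Change in consumer surplus = 292957.5 - 442740.5 = -149783.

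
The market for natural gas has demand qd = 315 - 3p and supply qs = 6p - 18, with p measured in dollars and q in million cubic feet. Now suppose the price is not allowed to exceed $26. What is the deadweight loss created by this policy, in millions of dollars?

Equilibrium: 315 - 3p = 6p - 18, so 333 = 9p and p* = 37, q* = 204.
Since 26 < 37, the ceiling is binding.
At p = 26: qd = 315 - 3·26 = 237 and qs = 6·26 - 18 = 138.
Quantity traded falls to 138. At q = 138 the demand price is (315 - 138)/3 = 59 and the supply price is (18 + 138)/6 = 26.
Deadweight loss = ½ · (59 - 26) · (204 - 138) = ½ · 33 · 66 = 1089.

1089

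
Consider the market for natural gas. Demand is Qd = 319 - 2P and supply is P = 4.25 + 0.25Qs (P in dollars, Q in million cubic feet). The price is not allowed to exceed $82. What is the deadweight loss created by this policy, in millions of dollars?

0

Rearranging supply gives Qs = 4P - 17. Without the control the market clears where 319 - 2P = 4P - 17, i.e. P* = 56 and Q* = 207.
The ceiling of 82 is above the equilibrium price 56, so it is not binding; the market clears at P* = 56, Q* = 207.
Since the control does not bind, no trades are prevented and deadweight loss is zero.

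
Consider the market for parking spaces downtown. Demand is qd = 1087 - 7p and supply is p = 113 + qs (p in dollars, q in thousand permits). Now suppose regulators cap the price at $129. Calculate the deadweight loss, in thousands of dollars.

252

Rearranging supply gives qs = p - 113. In a free market, 1087 - 7p = p - 113 gives the equilibrium p* = 150, q* = 37.
The ceiling of 129 is below the equilibrium price 150, so it binds.
At p = 129: qd = 1087 - 7·129 = 184 and qs = 129 - 113 = 16.
Quantity traded falls to 16. At q = 16 the demand price is (1087 - 16)/7 = 153 and the supply price is 113 + 16 = 129.
Deadweight loss = ½ · (153 - 129) · (37 - 16) = ½ · 24 · 21 = 252.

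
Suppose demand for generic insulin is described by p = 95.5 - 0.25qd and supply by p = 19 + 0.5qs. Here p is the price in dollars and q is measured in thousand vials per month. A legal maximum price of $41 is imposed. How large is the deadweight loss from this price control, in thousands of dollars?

Rearranging demand gives qd = 382 - 4p; rearranging supply gives qs = 2p - 38. Without the control the market clears where 382 - 4p = 2p - 38, i.e. p* = 70 and q* = 102.
The ceiling of 41 is below the equilibrium price 70, so it binds.
At p = 41: qd = 382 - 4·41 = 218 and qs = 2·41 - 38 = 44.
Quantity traded falls to 44. At q = 44 the demand price is (382 - 44)/4 = 84.5 and the supply price is (38 + 44)/2 = 41.
Deadweight loss = ½ · (84.5 - 41) · (102 - 44) = ½ · 43.5 · 58 = 1261.5.

1261.5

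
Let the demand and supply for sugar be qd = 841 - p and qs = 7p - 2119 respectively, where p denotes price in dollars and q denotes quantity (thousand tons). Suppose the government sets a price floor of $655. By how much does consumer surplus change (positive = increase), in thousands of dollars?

Setting quantity demanded equal to quantity supplied, 841 - p = 7p - 2119, gives p* = 370 and q* = 471.
Since 655 > 370, the floor is binding.
At p = 655: qd = 841 - 655 = 186 and qs = 7·655 - 2119 = 2466.
Consumer surplus without the control is ½ · (841 - 370) · 471 = 110920.5.
With the floor, consumers buy 186 units at 655, so CS = ½ · (841 - 655) · 186 = 17298.
Change in consumer surplus = 17298 - 110920.5 = -93622.5.

-93622.5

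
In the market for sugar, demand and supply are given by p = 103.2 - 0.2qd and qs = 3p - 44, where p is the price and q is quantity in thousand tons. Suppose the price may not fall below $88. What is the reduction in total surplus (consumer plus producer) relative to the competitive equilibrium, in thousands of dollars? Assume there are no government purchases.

2160

Rearranging demand gives qd = 516 - 5p. In a free market, 516 - 5p = 3p - 44 gives the equilibrium p* = 70, q* = 166.
The floor of 88 is above the equilibrium price 70, so it binds.
At p = 88: qd = 516 - 5·88 = 76 and qs = 3·88 - 44 = 220.
Quantity traded falls to 76. At q = 76 the demand price is (516 - 76)/5 = 88 and the supply price is (44 + 76)/3 = 40.
Deadweight loss = ½ · (88 - 40) · (166 - 76) = ½ · 48 · 90 = 2160.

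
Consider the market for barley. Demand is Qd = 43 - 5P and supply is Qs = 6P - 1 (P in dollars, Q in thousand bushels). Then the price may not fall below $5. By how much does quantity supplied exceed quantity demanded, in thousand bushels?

11

Setting quantity demanded equal to quantity supplied, 43 - 5P = 6P - 1, gives P* = 4 and Q* = 23.
Since 5 > 4, the floor is binding.
At P = 5: Qd = 43 - 5·5 = 18 and Qs = 6·5 - 1 = 29.
Surplus = Qs - Qd = 29 - 18 = 11.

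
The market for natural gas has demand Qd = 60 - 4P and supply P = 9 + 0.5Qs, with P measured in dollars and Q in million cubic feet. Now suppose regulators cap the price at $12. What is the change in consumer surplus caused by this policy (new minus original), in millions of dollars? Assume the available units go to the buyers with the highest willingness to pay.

5.5

Rearranging supply gives Qs = 2P - 18. Equilibrium: 60 - 4P = 2P - 18, so 78 = 6P and P* = 13, Q* = 8.
Since 12 < 13, the ceiling is binding.
At P = 12: Qd = 60 - 4·12 = 12 and Qs = 2·12 - 18 = 6.
Consumer surplus without the control is ½ · (15 - 13) · 8 = 8.
With the ceiling, 6 units are sold at 12 (assume they go to the highest-value buyers). The demand price at Q = 6 is 13.5, so CS = ½ · [(15 - 12) + (13.5 - 12)] · 6 = 13.5.
Change in consumer surplus = 13.5 - 8 = 5.5.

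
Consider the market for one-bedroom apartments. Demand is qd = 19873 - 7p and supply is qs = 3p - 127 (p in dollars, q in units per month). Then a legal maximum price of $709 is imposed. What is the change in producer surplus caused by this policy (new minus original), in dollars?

Without the control the market clears where 19873 - 7p = 3p - 127, i.e. p* = 2000 and q* = 5873.
Since 709 < 2000, the ceiling is binding.
At p = 709: qd = 19873 - 7·709 = 14910 and qs = 3·709 - 127 = 2000.
Producer surplus without the control is ½ · (2000 - 127/3) · 5873 = 34492129/6.
With the ceiling, producers sell 2000 units at 709, so PS = ½ · (709 - 127/3) · 2000 = 2000000/3.
Change in producer surplus = 2000000/3 - 34492129/6 = -5082021.5.

-5082021.5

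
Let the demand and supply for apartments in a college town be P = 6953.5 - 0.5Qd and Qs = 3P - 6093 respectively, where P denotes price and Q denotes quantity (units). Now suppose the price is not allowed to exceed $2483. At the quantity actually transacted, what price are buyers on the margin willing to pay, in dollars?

6275.5

Rearranging demand gives Qd = 13907 - 2P. Setting quantity demanded equal to quantity supplied, 13907 - 2P = 3P - 6093, gives P* = 4000 and Q* = 5907.
Since 2483 < 4000, the ceiling is binding.
At P = 2483: Qd = 13907 - 2·2483 = 8941 and Qs = 3·2483 - 6093 = 1356.
Only 1356 units reach the market. On the demand curve, the marginal buyer's willingness to pay at Q = 1356 is (13907 - 1356)/2 = 6275.5.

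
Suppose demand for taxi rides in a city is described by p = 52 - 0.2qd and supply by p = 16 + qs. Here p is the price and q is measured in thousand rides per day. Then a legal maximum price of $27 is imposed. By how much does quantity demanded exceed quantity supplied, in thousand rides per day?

114

Rearranging demand gives qd = 260 - 5p; rearranging supply gives qs = p - 16. Equilibrium: 260 - 5p = p - 16, so 276 = 6p and p* = 46, q* = 30.
The ceiling of 27 is below the equilibrium price 46, so it binds.
At p = 27: qd = 260 - 5·27 = 125 and qs = 27 - 16 = 11.
Shortage = qd - qs = 125 - 11 = 114.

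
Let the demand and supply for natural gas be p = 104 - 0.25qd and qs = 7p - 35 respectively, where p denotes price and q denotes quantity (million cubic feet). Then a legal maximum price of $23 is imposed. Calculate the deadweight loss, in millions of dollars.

Rearranging demand gives qd = 416 - 4p. Without the control the market clears where 416 - 4p = 7p - 35, i.e. p* = 41 and q* = 252.
Because the ceiling (23) lies below the market-clearing price, it is binding.
At p = 23: qd = 416 - 4·23 = 324 and qs = 7·23 - 35 = 126.
Quantity traded falls to 126. At q = 126 the demand price is (416 - 126)/4 = 72.5 and the supply price is (35 + 126)/7 = 23.
Deadweight loss = ½ · (72.5 - 23) · (252 - 126) = ½ · 49.5 · 126 = 3118.5.

3118.5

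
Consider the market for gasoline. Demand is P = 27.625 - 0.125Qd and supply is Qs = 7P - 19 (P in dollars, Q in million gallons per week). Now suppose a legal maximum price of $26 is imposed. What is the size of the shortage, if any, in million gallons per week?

0

Rearranging demand gives Qd = 221 - 8P. Without the control the market clears where 221 - 8P = 7P - 19, i.e. P* = 16 and Q* = 93.
Since 26 is above P* = 16, the ceiling does not bind and the free-market outcome prevails.
Since the control does not bind, there is no shortage.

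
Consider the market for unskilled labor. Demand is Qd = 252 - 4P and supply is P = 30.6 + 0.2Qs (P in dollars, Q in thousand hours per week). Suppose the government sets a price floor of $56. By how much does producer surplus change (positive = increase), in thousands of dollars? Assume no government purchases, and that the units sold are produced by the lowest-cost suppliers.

114.4

Rearranging supply gives Qs = 5P - 153. In a free market, 252 - 4P = 5P - 153 gives the equilibrium P* = 45, Q* = 72.
The floor of 56 is above the equilibrium price 45, so it binds.
At P = 56: Qd = 252 - 4·56 = 28 and Qs = 5·56 - 153 = 127.
Producer surplus without the control is ½ · (45 - 30.6) · 72 = 518.4.
With the floor, 28 units are sold at 56. The supply price at Q = 28 is 36.2, so PS = ½ · [(56 - 30.6) + (56 - 36.2)] · 28 = 632.8.
Change in producer surplus = 632.8 - 518.4 = 114.4.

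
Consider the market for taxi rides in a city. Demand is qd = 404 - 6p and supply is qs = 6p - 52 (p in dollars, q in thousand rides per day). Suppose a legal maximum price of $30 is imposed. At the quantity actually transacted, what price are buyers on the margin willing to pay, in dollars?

In a free market, 404 - 6p = 6p - 52 gives the equilibrium p* = 38, q* = 176.
Since 30 < 38, the ceiling is binding.
At p = 30: qd = 404 - 6·30 = 224 and qs = 6·30 - 52 = 128.
Only 128 units reach the market. On the demand curve, the marginal buyer's willingness to pay at q = 128 is (404 - 128)/6 = 46.

46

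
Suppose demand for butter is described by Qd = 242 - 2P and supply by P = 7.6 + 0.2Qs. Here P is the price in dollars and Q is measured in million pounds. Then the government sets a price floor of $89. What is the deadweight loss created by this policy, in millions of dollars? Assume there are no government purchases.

Rearranging supply gives Qs = 5P - 38. Setting quantity demanded equal to quantity supplied, 242 - 2P = 5P - 38, gives P* = 40 and Q* = 162.
The floor of 89 is above the equilibrium price 40, so it binds.
At P = 89: Qd = 242 - 2·89 = 64 and Qs = 5·89 - 38 = 407.
Quantity traded falls to 64. At Q = 64 the demand price is (242 - 64)/2 = 89 and the supply price is (38 + 64)/5 = 20.4.
Deadweight loss = ½ · (89 - 20.4) · (162 - 64) = ½ · 68.6 · 98 = 3361.4.

3361.4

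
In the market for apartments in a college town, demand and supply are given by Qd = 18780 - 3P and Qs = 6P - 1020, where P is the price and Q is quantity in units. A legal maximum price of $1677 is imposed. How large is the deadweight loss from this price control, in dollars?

2461761

Setting quantity demanded equal to quantity supplied, 18780 - 3P = 6P - 1020, gives P* = 2200 and Q* = 12180.
The ceiling of 1677 is below the equilibrium price 2200, so it binds.
At P = 1677: Qd = 18780 - 3·1677 = 13749 and Qs = 6·1677 - 1020 = 9042.
Quantity traded falls to 9042. At Q = 9042 the demand price is (18780 - 9042)/3 = 3246 and the supply price is (1020 + 9042)/6 = 1677.
Deadweight loss = ½ · (3246 - 1677) · (12180 - 9042) = ½ · 1569 · 3138 = 2461761.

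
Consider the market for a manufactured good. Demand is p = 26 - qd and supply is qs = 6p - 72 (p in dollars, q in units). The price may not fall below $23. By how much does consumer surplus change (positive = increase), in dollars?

Rearranging demand gives qd = 26 - p. Equilibrium: 26 - p = 6p - 72, so 98 = 7p and p* = 14, q* = 12.
Since 23 > 14, the floor is binding.
At p = 23: qd = 26 - 23 = 3 and qs = 6·23 - 72 = 66.
Consumer surplus without the control is ½ · (26 - 14) · 12 = 72.
With the floor, consumers buy 3 units at 23, so CS = ½ · (26 - 23) · 3 = 4.5.
Change in consumer surplus = 4.5 - 72 = -67.5.

-67.5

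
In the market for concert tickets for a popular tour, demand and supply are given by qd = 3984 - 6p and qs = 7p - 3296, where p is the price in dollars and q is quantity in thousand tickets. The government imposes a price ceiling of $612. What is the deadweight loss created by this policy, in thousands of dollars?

In a free market, 3984 - 6p = 7p - 3296 gives the equilibrium p* = 560, q* = 624.
The ceiling of 612 is above the equilibrium price 560, so it is not binding; the market clears at p* = 560, q* = 624.
Since the control does not bind, no trades are prevented and deadweight loss is zero.

0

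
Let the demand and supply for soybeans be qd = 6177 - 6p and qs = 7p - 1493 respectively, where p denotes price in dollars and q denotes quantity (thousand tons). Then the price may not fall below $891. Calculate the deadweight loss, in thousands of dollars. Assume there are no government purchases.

Equilibrium: 6177 - 6p = 7p - 1493, so 7670 = 13p and p* = 590, q* = 2637.
Since 891 > 590, the floor is binding.
At p = 891: qd = 6177 - 6·891 = 831 and qs = 7·891 - 1493 = 4744.
Quantity traded falls to 831. At q = 831 the demand price is (6177 - 831)/6 = 891 and the supply price is (1493 + 831)/7 = 332.
Deadweight loss = ½ · (891 - 332) · (2637 - 831) = ½ · 559 · 1806 = 504777.

504777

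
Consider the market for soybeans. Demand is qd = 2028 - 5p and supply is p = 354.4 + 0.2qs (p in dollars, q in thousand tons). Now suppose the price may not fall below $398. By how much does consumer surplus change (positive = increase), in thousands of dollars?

Rearranging supply gives qs = 5p - 1772. Equilibrium: 2028 - 5p = 5p - 1772, so 3800 = 10p and p* = 380, q* = 128.
The floor of 398 is above the equilibrium price 380, so it binds.
At p = 398: qd = 2028 - 5·398 = 38 and qs = 5·398 - 1772 = 218.
Consumer surplus without the control is ½ · (405.6 - 380) · 128 = 1638.4.
With the floor, consumers buy 38 units at 398, so CS = ½ · (405.6 - 398) · 38 = 144.4.
Change in consumer surplus = 144.4 - 1638.4 = -1494.

-1494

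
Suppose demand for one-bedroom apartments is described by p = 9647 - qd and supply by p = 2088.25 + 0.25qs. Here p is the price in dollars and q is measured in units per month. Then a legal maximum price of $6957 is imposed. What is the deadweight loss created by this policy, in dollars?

0

Rearranging demand gives qd = 9647 - p; rearranging supply gives qs = 4p - 8353. Equilibrium: 9647 - p = 4p - 8353, so 18000 = 5p and p* = 3600, q* = 6047.
Since 6957 is above p* = 3600, the ceiling does not bind and the free-market outcome prevails.
Since the control does not bind, no trades are prevented and deadweight loss is zero.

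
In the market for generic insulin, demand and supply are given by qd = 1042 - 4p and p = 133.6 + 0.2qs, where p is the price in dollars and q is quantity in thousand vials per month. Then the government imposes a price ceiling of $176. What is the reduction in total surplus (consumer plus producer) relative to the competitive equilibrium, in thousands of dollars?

Rearranging supply gives qs = 5p - 668. Without the control the market clears where 1042 - 4p = 5p - 668, i.e. p* = 190 and q* = 282.
Because the ceiling (176) lies below the market-clearing price, it is binding.
At p = 176: qd = 1042 - 4·176 = 338 and qs = 5·176 - 668 = 212.
Quantity traded falls to 212. At q = 212 the demand price is (1042 - 212)/4 = 207.5 and the supply price is (668 + 212)/5 = 176.
Deadweight loss = ½ · (207.5 - 176) · (282 - 212) = ½ · 31.5 · 70 = 1102.5.

1102.5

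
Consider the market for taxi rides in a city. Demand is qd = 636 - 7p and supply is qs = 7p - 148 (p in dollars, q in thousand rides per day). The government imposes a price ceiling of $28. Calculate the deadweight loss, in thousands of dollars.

In a free market, 636 - 7p = 7p - 148 gives the equilibrium p* = 56, q* = 244.
The ceiling of 28 is below the equilibrium price 56, so it binds.
At p = 28: qd = 636 - 7·28 = 440 and qs = 7·28 - 148 = 48.
Quantity traded falls to 48. At q = 48 the demand price is (636 - 48)/7 = 84 and the supply price is (148 + 48)/7 = 28.
Deadweight loss = ½ · (84 - 28) · (244 - 48) = ½ · 56 · 196 = 5488.

5488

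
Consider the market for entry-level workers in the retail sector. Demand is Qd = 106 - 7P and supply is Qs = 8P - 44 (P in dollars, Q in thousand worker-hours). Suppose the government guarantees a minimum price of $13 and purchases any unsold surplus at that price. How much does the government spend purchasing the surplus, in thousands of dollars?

In a free market, 106 - 7P = 8P - 44 gives the equilibrium P* = 10, Q* = 36.
Because the floor (13) lies above the market-clearing price, it is binding.
At P = 13: Qd = 106 - 7·13 = 15 and Qs = 8·13 - 44 = 60.
Surplus = Qs - Qd = 45.
Government expenditure = surplus × support price = 45 × 13 = 585.

585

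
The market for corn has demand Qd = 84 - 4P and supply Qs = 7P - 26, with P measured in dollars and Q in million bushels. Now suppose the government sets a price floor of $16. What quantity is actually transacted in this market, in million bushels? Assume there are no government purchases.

Setting quantity demanded equal to quantity supplied, 84 - 4P = 7P - 26, gives P* = 10 and Q* = 44.
Because the floor (16) lies above the market-clearing price, it is binding.
At P = 16: Qd = 84 - 4·16 = 20 and Qs = 7·16 - 26 = 86.
The quantity actually transacted is the short side, demand: 20.

20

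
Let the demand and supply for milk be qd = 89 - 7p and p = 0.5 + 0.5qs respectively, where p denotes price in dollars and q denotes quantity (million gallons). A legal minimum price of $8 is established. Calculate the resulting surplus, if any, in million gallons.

Rearranging supply gives qs = 2p - 1. In a free market, 89 - 7p = 2p - 1 gives the equilibrium p* = 10, q* = 19.
Since 8 is below p* = 10, the floor does not bind and the free-market outcome prevails.
Since the control does not bind, there is no surplus.

0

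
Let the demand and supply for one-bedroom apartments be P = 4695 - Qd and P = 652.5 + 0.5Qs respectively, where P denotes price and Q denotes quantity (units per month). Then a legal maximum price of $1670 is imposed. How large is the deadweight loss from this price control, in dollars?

326700

Rearranging demand gives Qd = 4695 - P; rearranging supply gives Qs = 2P - 1305. Equilibrium: 4695 - P = 2P - 1305, so 6000 = 3P and P* = 2000, Q* = 2695.
Since 1670 < 2000, the ceiling is binding.
At P = 1670: Qd = 4695 - 1670 = 3025 and Qs = 2·1670 - 1305 = 2035.
Quantity traded falls to 2035. At Q = 2035 the demand price is 4695 - 2035 = 2660 and the supply price is (1305 + 2035)/2 = 1670.
Deadweight loss = ½ · (2660 - 1670) · (2695 - 2035) = ½ · 990 · 660 = 326700.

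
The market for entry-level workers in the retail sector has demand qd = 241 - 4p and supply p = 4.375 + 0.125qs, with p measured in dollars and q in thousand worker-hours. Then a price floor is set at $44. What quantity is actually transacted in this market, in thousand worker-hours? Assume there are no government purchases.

Rearranging supply gives qs = 8p - 35. Equilibrium: 241 - 4p = 8p - 35, so 276 = 12p and p* = 23, q* = 149.
Since 44 > 23, the floor is binding.
At p = 44: qd = 241 - 4·44 = 65 and qs = 8·44 - 35 = 317.
The quantity actually transacted is the short side, demand: 65.

65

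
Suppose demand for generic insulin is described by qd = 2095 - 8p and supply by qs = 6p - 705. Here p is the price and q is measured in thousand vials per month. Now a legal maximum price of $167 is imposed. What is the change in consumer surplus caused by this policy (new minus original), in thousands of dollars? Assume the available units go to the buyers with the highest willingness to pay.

7350.75

Without the control the market clears where 2095 - 8p = 6p - 705, i.e. p* = 200 and q* = 495.
The ceiling of 167 is below the equilibrium price 200, so it binds.
At p = 167: qd = 2095 - 8·167 = 759 and qs = 6·167 - 705 = 297.
Consumer surplus without the control is ½ · (261.875 - 200) · 495 = 15314.0625.
With the ceiling, 297 units are sold at 167 (assume they go to the highest-value buyers). The demand price at q = 297 is 224.75, so CS = ½ · [(261.875 - 167) + (224.75 - 167)] · 297 = 22664.8125.
Change in consumer surplus = 22664.8125 - 15314.0625 = 7350.75.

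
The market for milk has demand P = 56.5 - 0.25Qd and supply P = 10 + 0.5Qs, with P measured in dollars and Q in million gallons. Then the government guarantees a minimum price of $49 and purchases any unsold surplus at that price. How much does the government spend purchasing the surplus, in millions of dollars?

2352

Rearranging demand gives Qd = 226 - 4P; rearranging supply gives Qs = 2P - 20. Without the control the market clears where 226 - 4P = 2P - 20, i.e. P* = 41 and Q* = 62.
Because the floor (49) lies above the market-clearing price, it is binding.
At P = 49: Qd = 226 - 4·49 = 30 and Qs = 2·49 - 20 = 78.
Surplus = Qs - Qd = 48.
Government expenditure = surplus × support price = 48 × 49 = 2352.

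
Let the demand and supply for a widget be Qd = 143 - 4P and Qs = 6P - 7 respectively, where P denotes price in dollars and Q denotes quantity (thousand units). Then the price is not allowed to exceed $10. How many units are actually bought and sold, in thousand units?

In a free market, 143 - 4P = 6P - 7 gives the equilibrium P* = 15, Q* = 83.
Since 10 < 15, the ceiling is binding.
At P = 10: Qd = 143 - 4·10 = 103 and Qs = 6·10 - 7 = 53.
The quantity actually transacted is the short side, supply: 53.

53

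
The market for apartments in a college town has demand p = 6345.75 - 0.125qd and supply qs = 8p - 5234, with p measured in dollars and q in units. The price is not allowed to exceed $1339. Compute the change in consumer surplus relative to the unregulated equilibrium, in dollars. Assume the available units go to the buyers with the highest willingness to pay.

Rearranging demand gives qd = 50766 - 8p. Setting quantity demanded equal to quantity supplied, 50766 - 8p = 8p - 5234, gives p* = 3500 and q* = 22766.
Since 1339 < 3500, the ceiling is binding.
At p = 1339: qd = 50766 - 8·1339 = 40054 and qs = 8·1339 - 5234 = 5478.
Consumer surplus without the control is ½ · (6345.75 - 3500) · 22766 = 32393172.25.
With the ceiling, 5478 units are sold at 1339 (assume they go to the highest-value buyers). The demand price at q = 5478 is 5661, so CS = ½ · [(6345.75 - 1339) + (5661 - 1339)] · 5478 = 25551446.25.
Change in consumer surplus = 25551446.25 - 32393172.25 = -6841726.

-6841726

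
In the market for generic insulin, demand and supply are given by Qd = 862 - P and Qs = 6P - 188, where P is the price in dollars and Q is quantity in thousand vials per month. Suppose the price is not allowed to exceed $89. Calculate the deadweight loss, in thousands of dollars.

Equilibrium: 862 - P = 6P - 188, so 1050 = 7P and P* = 150, Q* = 712.
The ceiling of 89 is below the equilibrium price 150, so it binds.
At P = 89: Qd = 862 - 89 = 773 and Qs = 6·89 - 188 = 346.
Quantity traded falls to 346. At Q = 346 the demand price is 862 - 346 = 516 and the supply price is (188 + 346)/6 = 89.
Deadweight loss = ½ · (516 - 89) · (712 - 346) = ½ · 427 · 366 = 78141.

78141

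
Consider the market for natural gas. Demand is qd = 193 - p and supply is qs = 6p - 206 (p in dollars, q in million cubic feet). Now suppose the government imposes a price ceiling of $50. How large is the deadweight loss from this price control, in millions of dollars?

1029

Setting quantity demanded equal to quantity supplied, 193 - p = 6p - 206, gives p* = 57 and q* = 136.
The ceiling of 50 is below the equilibrium price 57, so it binds.
At p = 50: qd = 193 - 50 = 143 and qs = 6·50 - 206 = 94.
Quantity traded falls to 94. At q = 94 the demand price is 193 - 94 = 99 and the supply price is (206 + 94)/6 = 50.
Deadweight loss = ½ · (99 - 50) · (136 - 94) = ½ · 49 · 42 = 1029.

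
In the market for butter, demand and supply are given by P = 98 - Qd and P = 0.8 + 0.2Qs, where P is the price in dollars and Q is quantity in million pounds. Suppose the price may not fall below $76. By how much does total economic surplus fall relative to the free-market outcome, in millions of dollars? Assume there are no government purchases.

Rearranging demand gives Qd = 98 - P; rearranging supply gives Qs = 5P - 4. Setting quantity demanded equal to quantity supplied, 98 - P = 5P - 4, gives P* = 17 and Q* = 81.
Since 76 > 17, the floor is binding.
At P = 76: Qd = 98 - 76 = 22 and Qs = 5·76 - 4 = 376.
Quantity traded falls to 22. At Q = 22 the demand price is 98 - 22 = 76 and the supply price is (4 + 22)/5 = 5.2.
Deadweight loss = ½ · (76 - 5.2) · (81 - 22) = ½ · 70.8 · 59 = 2088.6.

2088.6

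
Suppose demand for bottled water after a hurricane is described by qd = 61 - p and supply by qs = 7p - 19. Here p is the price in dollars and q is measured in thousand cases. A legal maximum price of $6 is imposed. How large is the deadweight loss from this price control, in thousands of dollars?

448

In a free market, 61 - p = 7p - 19 gives the equilibrium p* = 10, q* = 51.
Since 6 < 10, the ceiling is binding.
At p = 6: qd = 61 - 6 = 55 and qs = 7·6 - 19 = 23.
Quantity traded falls to 23. At q = 23 the demand price is 61 - 23 = 38 and the supply price is (19 + 23)/7 = 6.
Deadweight loss = ½ · (38 - 6) · (51 - 23) = ½ · 32 · 28 = 448.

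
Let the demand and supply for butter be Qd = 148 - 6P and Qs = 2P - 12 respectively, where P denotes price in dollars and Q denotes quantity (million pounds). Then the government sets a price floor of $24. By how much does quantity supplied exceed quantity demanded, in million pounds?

32

In a free market, 148 - 6P = 2P - 12 gives the equilibrium P* = 20, Q* = 28.
The floor of 24 is above the equilibrium price 20, so it binds.
At P = 24: Qd = 148 - 6·24 = 4 and Qs = 2·24 - 12 = 36.
Surplus = Qs - Qd = 36 - 4 = 32.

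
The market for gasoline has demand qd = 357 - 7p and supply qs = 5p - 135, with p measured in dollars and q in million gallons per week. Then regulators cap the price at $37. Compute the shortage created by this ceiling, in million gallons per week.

Equilibrium: 357 - 7p = 5p - 135, so 492 = 12p and p* = 41, q* = 70.
The ceiling of 37 is below the equilibrium price 41, so it binds.
At p = 37: qd = 357 - 7·37 = 98 and qs = 5·37 - 135 = 50.
Shortage = qd - qs = 98 - 50 = 48.

48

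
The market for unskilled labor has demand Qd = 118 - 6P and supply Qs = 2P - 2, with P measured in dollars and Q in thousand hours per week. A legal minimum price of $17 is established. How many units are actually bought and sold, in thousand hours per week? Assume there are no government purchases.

Setting quantity demanded equal to quantity supplied, 118 - 6P = 2P - 2, gives P* = 15 and Q* = 28.
Since 17 > 15, the floor is binding.
At P = 17: Qd = 118 - 6·17 = 16 and Qs = 2·17 - 2 = 32.
The quantity actually transacted is the short side, demand: 16.

16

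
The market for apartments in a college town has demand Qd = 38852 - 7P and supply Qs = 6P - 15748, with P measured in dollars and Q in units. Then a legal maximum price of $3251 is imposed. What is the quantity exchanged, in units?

In a free market, 38852 - 7P = 6P - 15748 gives the equilibrium P* = 4200, Q* = 9452.
The ceiling of 3251 is below the equilibrium price 4200, so it binds.
At P = 3251: Qd = 38852 - 7·3251 = 16095 and Qs = 6·3251 - 15748 = 3758.
The quantity actually transacted is the short side, supply: 3758.

3758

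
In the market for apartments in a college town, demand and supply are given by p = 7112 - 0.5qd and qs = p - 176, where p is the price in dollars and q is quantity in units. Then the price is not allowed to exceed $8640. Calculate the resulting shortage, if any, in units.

Rearranging demand gives qd = 14224 - 2p. Equilibrium: 14224 - 2p = p - 176, so 14400 = 3p and p* = 4800, q* = 4624.
Since 8640 is above p* = 4800, the ceiling does not bind and the free-market outcome prevails.
Since the control does not bind, there is no shortage.

0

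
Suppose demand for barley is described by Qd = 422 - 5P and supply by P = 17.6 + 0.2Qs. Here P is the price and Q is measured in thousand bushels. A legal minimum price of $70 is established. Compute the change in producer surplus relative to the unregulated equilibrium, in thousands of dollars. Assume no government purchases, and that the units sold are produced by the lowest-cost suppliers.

Rearranging supply gives Qs = 5P - 88. Equilibrium: 422 - 5P = 5P - 88, so 510 = 10P and P* = 51, Q* = 167.
The floor of 70 is above the equilibrium price 51, so it binds.
At P = 70: Qd = 422 - 5·70 = 72 and Qs = 5·70 - 88 = 262.
Producer surplus without the control is ½ · (51 - 17.6) · 167 = 2788.9.
With the floor, 72 units are sold at 70. The supply price at Q = 72 is 32, so PS = ½ · [(70 - 17.6) + (70 - 32)] · 72 = 3254.4.
Change in producer surplus = 3254.4 - 2788.9 = 465.5.

465.5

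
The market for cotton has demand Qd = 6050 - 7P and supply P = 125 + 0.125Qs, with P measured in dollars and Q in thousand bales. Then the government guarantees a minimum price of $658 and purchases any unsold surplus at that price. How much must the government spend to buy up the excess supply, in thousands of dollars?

1855560

Rearranging supply gives Qs = 8P - 1000. Without the control the market clears where 6050 - 7P = 8P - 1000, i.e. P* = 470 and Q* = 2760.
Because the floor (658) lies above the market-clearing price, it is binding.
At P = 658: Qd = 6050 - 7·658 = 1444 and Qs = 8·658 - 1000 = 4264.
Surplus = Qs - Qd = 2820.
Government expenditure = surplus × support price = 2820 × 658 = 1855560.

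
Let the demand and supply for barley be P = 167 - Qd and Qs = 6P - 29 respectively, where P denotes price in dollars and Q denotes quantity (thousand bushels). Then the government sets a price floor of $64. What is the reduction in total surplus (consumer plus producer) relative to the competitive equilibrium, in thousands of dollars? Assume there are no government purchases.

756

Rearranging demand gives Qd = 167 - P. Without the control the market clears where 167 - P = 6P - 29, i.e. P* = 28 and Q* = 139.
Because the floor (64) lies above the market-clearing price, it is binding.
At P = 64: Qd = 167 - 64 = 103 and Qs = 6·64 - 29 = 355.
Quantity traded falls to 103. At Q = 103 the demand price is 167 - 103 = 64 and the supply price is (29 + 103)/6 = 22.
Deadweight loss = ½ · (64 - 22) · (139 - 103) = ½ · 42 · 36 = 756.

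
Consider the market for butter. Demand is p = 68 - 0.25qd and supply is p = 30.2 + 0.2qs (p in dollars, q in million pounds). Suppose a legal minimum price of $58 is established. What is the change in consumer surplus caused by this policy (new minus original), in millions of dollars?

-682

Rearranging demand gives qd = 272 - 4p; rearranging supply gives qs = 5p - 151. Equilibrium: 272 - 4p = 5p - 151, so 423 = 9p and p* = 47, q* = 84.
Because the floor (58) lies above the market-clearing price, it is binding.
At p = 58: qd = 272 - 4·58 = 40 and qs = 5·58 - 151 = 139.
Consumer surplus without the control is ½ · (68 - 47) · 84 = 882.
With the floor, consumers buy 40 units at 58, so CS = ½ · (68 - 58) · 40 = 200.
Change in consumer surplus = 200 - 882 = -682.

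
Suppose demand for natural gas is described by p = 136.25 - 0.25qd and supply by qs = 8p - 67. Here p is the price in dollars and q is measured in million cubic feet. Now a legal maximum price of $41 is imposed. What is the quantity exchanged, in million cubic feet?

Rearranging demand gives qd = 545 - 4p. Equilibrium: 545 - 4p = 8p - 67, so 612 = 12p and p* = 51, q* = 341.
Because the ceiling (41) lies below the market-clearing price, it is binding.
At p = 41: qd = 545 - 4·41 = 381 and qs = 8·41 - 67 = 261.
The quantity actually transacted is the short side, supply: 261.

261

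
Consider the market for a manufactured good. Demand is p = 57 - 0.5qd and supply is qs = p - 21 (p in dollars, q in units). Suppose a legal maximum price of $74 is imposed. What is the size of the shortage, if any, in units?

0

Rearranging demand gives qd = 114 - 2p. Without the control the market clears where 114 - 2p = p - 21, i.e. p* = 45 and q* = 24.
The ceiling of 74 is above the equilibrium price 45, so it is not binding; the market clears at p* = 45, q* = 24.
Since the control does not bind, there is no shortage.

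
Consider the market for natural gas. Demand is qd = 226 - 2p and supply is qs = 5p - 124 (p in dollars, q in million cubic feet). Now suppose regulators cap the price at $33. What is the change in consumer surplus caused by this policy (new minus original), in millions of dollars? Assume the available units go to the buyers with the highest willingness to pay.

-1109.25

Equilibrium: 226 - 2p = 5p - 124, so 350 = 7p and p* = 50, q* = 126.
The ceiling of 33 is below the equilibrium price 50, so it binds.
At p = 33: qd = 226 - 2·33 = 160 and qs = 5·33 - 124 = 41.
Consumer surplus without the control is ½ · (113 - 50) · 126 = 3969.
With the ceiling, 41 units are sold at 33 (assume they go to the highest-value buyers). The demand price at q = 41 is 92.5, so CS = ½ · [(113 - 33) + (92.5 - 33)] · 41 = 2859.75.
Change in consumer surplus = 2859.75 - 3969 = -1109.25.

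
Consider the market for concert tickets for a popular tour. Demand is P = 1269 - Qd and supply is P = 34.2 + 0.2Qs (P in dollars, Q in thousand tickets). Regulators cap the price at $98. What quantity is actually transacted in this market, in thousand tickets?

319

Rearranging demand gives Qd = 1269 - P; rearranging supply gives Qs = 5P - 171. In a free market, 1269 - P = 5P - 171 gives the equilibrium P* = 240, Q* = 1029.
The ceiling of 98 is below the equilibrium price 240, so it binds.
At P = 98: Qd = 1269 - 98 = 1171 and Qs = 5·98 - 171 = 319.
The quantity actually transacted is the short side, supply: 319.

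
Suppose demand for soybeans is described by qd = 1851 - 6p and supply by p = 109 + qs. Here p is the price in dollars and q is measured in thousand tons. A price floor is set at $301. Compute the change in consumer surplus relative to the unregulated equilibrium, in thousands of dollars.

-2268

Rearranging supply gives qs = p - 109. Without the control the market clears where 1851 - 6p = p - 109, i.e. p* = 280 and q* = 171.
Since 301 > 280, the floor is binding.
At p = 301: qd = 1851 - 6·301 = 45 and qs = 301 - 109 = 192.
Consumer surplus without the control is ½ · (308.5 - 280) · 171 = 2436.75.
With the floor, consumers buy 45 units at 301, so CS = ½ · (308.5 - 301) · 45 = 168.75.
Change in consumer surplus = 168.75 - 2436.75 = -2268.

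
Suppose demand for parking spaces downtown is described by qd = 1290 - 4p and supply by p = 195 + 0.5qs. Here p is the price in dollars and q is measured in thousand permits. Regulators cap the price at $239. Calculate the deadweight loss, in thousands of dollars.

2521.5

Rearranging supply gives qs = 2p - 390. Equilibrium: 1290 - 4p = 2p - 390, so 1680 = 6p and p* = 280, q* = 170.
Because the ceiling (239) lies below the market-clearing price, it is binding.
At p = 239: qd = 1290 - 4·239 = 334 and qs = 2·239 - 390 = 88.
Quantity traded falls to 88. At q = 88 the demand price is (1290 - 88)/4 = 300.5 and the supply price is (390 + 88)/2 = 239.
Deadweight loss = ½ · (300.5 - 239) · (170 - 88) = ½ · 61.5 · 82 = 2521.5.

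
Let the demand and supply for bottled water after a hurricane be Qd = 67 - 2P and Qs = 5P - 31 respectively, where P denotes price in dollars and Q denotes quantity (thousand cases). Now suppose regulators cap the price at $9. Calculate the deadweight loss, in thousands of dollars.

Setting quantity demanded equal to quantity supplied, 67 - 2P = 5P - 31, gives P* = 14 and Q* = 39.
Since 9 < 14, the ceiling is binding.
At P = 9: Qd = 67 - 2·9 = 49 and Qs = 5·9 - 31 = 14.
Quantity traded falls to 14. At Q = 14 the demand price is (67 - 14)/2 = 26.5 and the supply price is (31 + 14)/5 = 9.
Deadweight loss = ½ · (26.5 - 9) · (39 - 14) = ½ · 17.5 · 25 = 218.75.

218.75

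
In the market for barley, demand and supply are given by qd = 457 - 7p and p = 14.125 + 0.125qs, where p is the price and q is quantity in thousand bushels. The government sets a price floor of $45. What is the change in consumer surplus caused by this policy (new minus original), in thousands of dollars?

Rearranging supply gives qs = 8p - 113. Equilibrium: 457 - 7p = 8p - 113, so 570 = 15p and p* = 38, q* = 191.
Since 45 > 38, the floor is binding.
At p = 45: qd = 457 - 7·45 = 142 and qs = 8·45 - 113 = 247.
Consumer surplus without the control is ½ · (457/7 - 38) · 191 = 36481/14.
With the floor, consumers buy 142 units at 45, so CS = ½ · (457/7 - 45) · 142 = 10082/7.
Change in consumer surplus = 10082/7 - 36481/14 = -1165.5.

-1165.5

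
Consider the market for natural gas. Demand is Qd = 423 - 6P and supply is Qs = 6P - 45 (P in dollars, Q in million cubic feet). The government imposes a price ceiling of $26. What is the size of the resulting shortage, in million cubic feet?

156

Equilibrium: 423 - 6P = 6P - 45, so 468 = 12P and P* = 39, Q* = 189.
Since 26 < 39, the ceiling is binding.
At P = 26: Qd = 423 - 6·26 = 267 and Qs = 6·26 - 45 = 111.
Shortage = Qd - Qs = 267 - 111 = 156.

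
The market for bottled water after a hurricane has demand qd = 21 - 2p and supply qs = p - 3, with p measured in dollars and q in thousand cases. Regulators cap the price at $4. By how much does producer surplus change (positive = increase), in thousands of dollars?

Without the control the market clears where 21 - 2p = p - 3, i.e. p* = 8 and q* = 5.
Since 4 < 8, the ceiling is binding.
At p = 4: qd = 21 - 2·4 = 13 and qs = 4 - 3 = 1.
Producer surplus without the control is ½ · (8 - 3) · 5 = 12.5.
With the ceiling, producers sell 1 units at 4, so PS = ½ · (4 - 3) · 1 = 0.5.
Change in producer surplus = 0.5 - 12.5 = -12.

-12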